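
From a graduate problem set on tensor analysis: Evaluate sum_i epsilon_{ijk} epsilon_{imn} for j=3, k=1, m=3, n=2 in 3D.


Using the identity: epsilon_{ijk} epsilon_{imn} = delta_{jm} delta_{kn} - delta_{jn} delta_{km}.
delta_{33} = 1
delta_{12} = 0
delta_{32} = 0
delta_{13} = 0
Result = 1 * 0 - 0 * 0 = 0 - 0 = 0

0


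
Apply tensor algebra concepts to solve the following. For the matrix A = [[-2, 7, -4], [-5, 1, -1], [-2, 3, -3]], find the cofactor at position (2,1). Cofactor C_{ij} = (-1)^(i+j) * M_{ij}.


To find cofactor C_{21}, delete row 2 and column 1.
The resulting 2x2 submatrix is: [[7, -4], [3, -3]]
Minor M_{21} = 7*-3 - -4*3
  = -21 - -12 = -9
Sign = (-1)^(2+1) = (-1)^3 = -1
Cofactor C_{21} = -1 * -9 = 9

9


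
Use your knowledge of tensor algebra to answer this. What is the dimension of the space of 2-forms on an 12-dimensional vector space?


The dimension of the space of p-forms on an n-dimensional space is C(n, p).
n = 12, p = 2
C(12, 2) = 12! / (2! * 10!) = 66

66


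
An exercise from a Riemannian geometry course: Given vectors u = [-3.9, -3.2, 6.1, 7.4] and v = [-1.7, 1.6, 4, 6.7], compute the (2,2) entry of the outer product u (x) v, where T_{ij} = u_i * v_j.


The outer product entry T_{ij} = u_i * v_j.
We need i=2, j=2.
u_2 = -3.2, v_2 = 1.6
T_{2,2} = -3.2 * 1.6 = -5.12

-5.12


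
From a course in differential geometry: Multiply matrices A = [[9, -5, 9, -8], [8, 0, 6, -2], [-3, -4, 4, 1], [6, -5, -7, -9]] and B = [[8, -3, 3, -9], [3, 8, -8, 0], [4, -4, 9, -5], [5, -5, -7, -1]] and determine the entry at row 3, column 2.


(AB)_{ij} = sum_k A_{ik} B_{kj}.
For i=3, j=2:
A_{31} * B_{12} = -3 * -3 = 9
A_{32} * B_{22} = -4 * 8 = -32
A_{33} * B_{32} = 4 * -4 = -16
A_{34} * B_{42} = 1 * -5 = -5
Sum = 9 + -32 + -16 + -5 = -44

-44


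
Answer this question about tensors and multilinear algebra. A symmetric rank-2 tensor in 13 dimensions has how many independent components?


A symmetric rank-2 tensor in d dimensions has d(d+1)/2 independent components.
d = 13
d(d+1)/2 = 13 * 14 / 2 = 182 / 2 = 91

91


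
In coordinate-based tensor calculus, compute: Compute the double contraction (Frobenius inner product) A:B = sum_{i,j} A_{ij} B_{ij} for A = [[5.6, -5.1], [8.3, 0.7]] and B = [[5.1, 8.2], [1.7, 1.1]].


A:B = sum over all i,j of A_{ij} * B_{ij}.
Row 1: 5.6*5.1=28.56, -5.1*8.2=-41.82 => row sum = -13.26
Row 2: 8.3*1.7=14.11, 0.7*1.1=0.77 => row sum = 14.88
Total = -13.26 + 14.88 = 1.62

1.62


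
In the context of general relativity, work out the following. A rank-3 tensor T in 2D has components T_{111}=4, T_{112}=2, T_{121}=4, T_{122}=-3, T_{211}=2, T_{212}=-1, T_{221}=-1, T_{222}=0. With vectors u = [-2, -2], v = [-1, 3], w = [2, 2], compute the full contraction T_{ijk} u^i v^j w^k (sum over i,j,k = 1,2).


S = sum over i,j,k of T_{ijk} u_i v_j w_k. Expanding all 8 terms:
T_{111}*u_1*v_1*w_1 = 4*-2*-1*2 = 16  (running total: 16)
T_{112}*u_1*v_1*w_2 = 2*-2*-1*2 = 8  (running total: 24)
T_{121}*u_1*v_2*w_1 = 4*-2*3*2 = -48  (running total: -24)
T_{122}*u_1*v_2*w_2 = -3*-2*3*2 = 36  (running total: 12)
T_{211}*u_2*v_1*w_1 = 2*-2*-1*2 = 8  (running total: 20)
T_{212}*u_2*v_1*w_2 = -1*-2*-1*2 = -4  (running total: 16)
T_{221}*u_2*v_2*w_1 = -1*-2*3*2 = 12  (running total: 28)
T_{222}*u_2*v_2*w_2 = 0*-2*3*2 = 0  (running total: 28)
S = 28

28


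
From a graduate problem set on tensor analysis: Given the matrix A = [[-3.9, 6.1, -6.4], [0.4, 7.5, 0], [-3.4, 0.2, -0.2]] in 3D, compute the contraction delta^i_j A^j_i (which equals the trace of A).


The contraction (trace) of a rank-2 tensor is the sum of its diagonal elements.
Diagonal entries: A[1,1] = -3.9, A[2,2] = 7.5, A[3,3] = -0.2
Tr(A) = -3.9 + 7.5 + -0.2 = 3.4

3.4


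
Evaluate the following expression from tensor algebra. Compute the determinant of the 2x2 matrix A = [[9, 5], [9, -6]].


For a 2x2 matrix [[a, b], [c, d]], det = a*d - b*c.
a = 9, b = 5, c = 9, d = -6
a*d = 9 * -6 = -54
b*c = 5 * 9 = 45
det = -54 - 45 = -99

-99


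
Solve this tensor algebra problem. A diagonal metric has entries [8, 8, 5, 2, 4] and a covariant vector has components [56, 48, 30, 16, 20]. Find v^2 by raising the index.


To raise an index with a diagonal metric: v^i = v_i / g_{ii}.
For index 2: v_2 = 48, g_{22} = 8
v^2 = 48 / 8 = 6

6


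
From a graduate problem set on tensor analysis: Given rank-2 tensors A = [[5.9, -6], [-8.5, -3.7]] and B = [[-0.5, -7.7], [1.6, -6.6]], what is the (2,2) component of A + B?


Tensor addition is component-wise: (A + B)_{ij} = A_{ij} + B_{ij}.
A_{22} = -3.7
B_{22} = -6.6
(A + B)_{22} = -3.7 + -6.6 = -10.3

-10.3


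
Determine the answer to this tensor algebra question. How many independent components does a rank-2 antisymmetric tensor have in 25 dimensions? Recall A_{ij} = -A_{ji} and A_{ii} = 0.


An antisymmetric rank-2 tensor satisfies A_{ij} = -A_{ji}, so diagonal entries are zero.
The independent components are the upper-triangular entries: C(n, 2) = n(n-1)/2.
n = 25
C(25, 2) = 25 * 24 / 2 = 600 / 2 = 300

300


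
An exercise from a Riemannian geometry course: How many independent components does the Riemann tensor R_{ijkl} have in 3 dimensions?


The Riemann tensor in d dimensions has d^2(d^2 - 1)/12 independent components.
d = 3, so d^2 = 9
d^2 - 1 = 8
d^2(d^2 - 1) = 9 * 8 = 72
Divide by 12: 72 / 12 = 6

6


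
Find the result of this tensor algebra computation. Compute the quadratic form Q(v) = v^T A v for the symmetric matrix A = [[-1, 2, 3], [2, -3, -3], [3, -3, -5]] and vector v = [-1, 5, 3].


First compute Av:
(Av)_1 = -1*-1 + 2*5 + 3*3 = 20
(Av)_2 = 2*-1 + -3*5 + -3*3 = -26
(Av)_3 = 3*-1 + -3*5 + -5*3 = -33
Av = [20, -26, -33]
Then v^T (Av) = -1*20 + 5*-26 + 3*-33
= -20 + -130 + -99 = -249

-249


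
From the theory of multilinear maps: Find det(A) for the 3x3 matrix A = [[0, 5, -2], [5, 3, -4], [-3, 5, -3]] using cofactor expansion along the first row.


Expanding along the first row, det(A) = a11*M_11 - a12*M_12 + a13*M_13, where M_1j is the (1,j) minor.
Minor M_11 = 3*-3 - -4*5 = 11
Minor M_12 = 5*-3 - -4*-3 = -27
Minor M_13 = 5*5 - 3*-3 = 34
det = 0*(11) - 5*(-27) + -2*(34)
    = 0 - -135 + -68
    = 67

67


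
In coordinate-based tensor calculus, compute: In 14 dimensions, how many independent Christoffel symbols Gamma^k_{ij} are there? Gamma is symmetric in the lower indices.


Christoffel symbols Gamma^k_{ij} are symmetric in i,j, so there are d * d(d+1)/2 independent symbols.
d = 14
d(d+1)/2 = 14 * 15 / 2 = 105
Total = 14 * 105 = 1470

1470


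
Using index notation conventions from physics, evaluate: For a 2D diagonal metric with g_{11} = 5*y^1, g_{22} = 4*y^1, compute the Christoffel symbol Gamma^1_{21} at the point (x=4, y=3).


For a diagonal metric, Gamma^k_{ij} = (1/2) g^{kk} (dg_{ik}/dx_j + dg_{jk}/dx_i - dg_{ij}/dx_k).
The metric is diagonal, so g_{ab} = 0 for a != b.
At the given point: g_{11} = 15, g_{22} = 12
g^{11} = 1/15
dg_{21}/dx_1 = 0 (off-diagonal)
dg_{11}/dx_2 = dg_{11}/dx_2 = 5
dg_{21}/dx_1 = 0 (off-diagonal)
Numerator = 0 + 5 - 0 = 5
Gamma^1_{21} = 5 / (2 * 15) = 1/6

1/6


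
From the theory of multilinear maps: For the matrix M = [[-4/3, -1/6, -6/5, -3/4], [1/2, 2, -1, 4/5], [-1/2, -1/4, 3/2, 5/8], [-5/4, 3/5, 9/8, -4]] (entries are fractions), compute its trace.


The trace is the sum of diagonal entries.
Diagonal: M[1,1] = -4/3, M[2,2] = 2, M[3,3] = 3/2, M[4,4] = -4
Tr(M) = -4/3 + 2 + 3/2 + -4
Computing step by step:
After adding M[1,1]: -4/3
After adding M[2,2]: 2/3
After adding M[3,3]: 13/6
After adding M[4,4]: -11/6
Tr(M) = -11/6

-11/6


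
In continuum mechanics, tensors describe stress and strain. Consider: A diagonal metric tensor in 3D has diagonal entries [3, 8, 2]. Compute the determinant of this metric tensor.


For a diagonal metric, the determinant is the product of diagonal entries.
Diagonal entries: 3, 8, 2
det(g) = 3 * 8 * 2 = 48

48


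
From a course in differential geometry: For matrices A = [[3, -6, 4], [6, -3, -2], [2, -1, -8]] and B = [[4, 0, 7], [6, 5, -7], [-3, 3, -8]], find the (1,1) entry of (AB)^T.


(AB)^T_{ij} = (AB)_{ji} = sum_k A_{jk} B_{ki}.
For i=1, j=1 we need (AB)_{11}:
A_{11} * B_{11} = 3 * 4 = 12
A_{12} * B_{21} = -6 * 6 = -36
A_{13} * B_{31} = 4 * -3 = -12
Sum = 12 + -36 + -12 = -36

-36


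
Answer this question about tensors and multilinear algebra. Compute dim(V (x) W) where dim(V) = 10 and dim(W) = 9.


The dimension of a tensor product is the product of dimensions.
dim(V) = 10, dim(W) = 9
dim(V (x) W) = 10 * 9 = 90

90


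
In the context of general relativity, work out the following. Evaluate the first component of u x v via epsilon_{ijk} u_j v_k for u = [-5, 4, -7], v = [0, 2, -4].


(u x v)_1 = sum_{j,k} epsilon_{1jk} u_j v_k. Only permutations of (1,2,3) contribute; the two non-zero terms are:
eps_{123} u_2 v_3 = 1 * 4 * -4 = -16
eps_{132} u_3 v_2 = -1 * -7 * 2 = 14
(u x v)_1 = -2

-2


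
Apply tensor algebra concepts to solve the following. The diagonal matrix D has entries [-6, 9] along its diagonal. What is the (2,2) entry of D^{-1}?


For a diagonal matrix, the inverse has entries (D^{-1})_{ii} = 1/d_{ii}.
The diagonal entries are: d_{11} = -6, d_{22} = 9
We need (D^{-1})_{22} = 1/d_{22} = 1/9 = 1/9

1/9


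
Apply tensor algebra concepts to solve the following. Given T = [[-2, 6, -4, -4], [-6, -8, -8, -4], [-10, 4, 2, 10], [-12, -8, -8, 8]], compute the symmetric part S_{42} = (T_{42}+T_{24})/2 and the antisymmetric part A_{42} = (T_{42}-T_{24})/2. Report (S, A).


T_{42} = -8
T_{24} = -4
S_{42} = (-8 + -4)/2 = -12/2 = -6
A_{42} = (-8 - -4)/2 = -4/2 = -2
Check: S + A = -6 + -2 = -8 = T_{42}.

(-6, -2)


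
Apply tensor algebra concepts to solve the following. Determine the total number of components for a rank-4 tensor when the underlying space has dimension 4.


The number of components of a rank-r tensor in d dimensions is d^r.
Here d = 4 and r = 4.
4^4 = 256

256


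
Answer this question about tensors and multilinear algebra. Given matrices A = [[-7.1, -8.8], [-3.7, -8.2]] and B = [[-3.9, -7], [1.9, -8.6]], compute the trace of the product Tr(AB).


Tr(AB) = sum_i (AB)_{ii} where (AB)_{ii} = sum_k A_{ik} B_{ki}.
(AB)_{11} = -7.1*-3.9 + -8.8*1.9 = 10.97
(AB)_{22} = -3.7*-7 + -8.2*-8.6 = 96.42
Tr(AB) = 10.97 + 96.42 = 107.39

107.39


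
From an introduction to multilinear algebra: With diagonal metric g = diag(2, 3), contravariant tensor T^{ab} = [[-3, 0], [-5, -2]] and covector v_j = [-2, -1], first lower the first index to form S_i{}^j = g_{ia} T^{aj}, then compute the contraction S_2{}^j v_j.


Step 1: lower the first index. For a diagonal metric, g_{ia} T^{aj} = g_{ii} T^{ij} (no sum on i).
g_{22} = 3
S_2{}^1 = 3 * T^{21} = 3 * -5 = -15
S_2{}^2 = 3 * T^{22} = 3 * -2 = -6
Step 2: contract S_2{}^j with v_j.
S_2{}^1 * v_1 = -15 * -2 = 30
S_2{}^2 * v_2 = -6 * -1 = 6
Result = 30 + 6 = 36

36


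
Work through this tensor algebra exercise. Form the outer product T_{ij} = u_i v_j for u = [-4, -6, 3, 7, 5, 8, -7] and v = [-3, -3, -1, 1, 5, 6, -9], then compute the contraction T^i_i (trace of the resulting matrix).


The outer product gives T_{ij} = u_i v_j.
The trace (contraction) is Tr(T) = sum_i T_{ii} = sum_i u_i v_i.
Diagonal entries:
T_{11} = u_1 * v_1 = -4 * -3 = 12
T_{22} = u_2 * v_2 = -6 * -3 = 18
T_{33} = u_3 * v_3 = 3 * -1 = -3
T_{44} = u_4 * v_4 = 7 * 1 = 7
T_{55} = u_5 * v_5 = 5 * 5 = 25
T_{66} = u_6 * v_6 = 8 * 6 = 48
T_{77} = u_7 * v_7 = -7 * -9 = 63
Tr(T) = 12 + 18 + -3 + 7 + 25 + 48 + 63 = 170

170


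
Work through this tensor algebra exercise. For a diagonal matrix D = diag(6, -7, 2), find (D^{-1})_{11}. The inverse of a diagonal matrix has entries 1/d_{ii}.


For a diagonal matrix, the inverse has entries (D^{-1})_{ii} = 1/d_{ii}.
The diagonal entries are: d_{11} = 6, d_{22} = -7, d_{33} = 2
We need (D^{-1})_{11} = 1/d_{11} = 1/6 = 1/6

1/6


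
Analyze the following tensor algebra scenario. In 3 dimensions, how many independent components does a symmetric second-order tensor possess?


A symmetric rank-2 tensor in d dimensions has d(d+1)/2 independent components.
d = 3
d(d+1)/2 = 3 * 4 / 2 = 12 / 2 = 6

6


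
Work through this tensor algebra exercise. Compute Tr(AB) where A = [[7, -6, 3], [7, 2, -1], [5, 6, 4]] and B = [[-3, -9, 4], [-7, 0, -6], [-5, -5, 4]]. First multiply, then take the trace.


Tr(AB) = sum_i (AB)_{ii} where (AB)_{ii} = sum_k A_{ik} B_{ki}.
(AB)_{11} = 7*-3 + -6*-7 + 3*-5 = 6
(AB)_{22} = 7*-9 + 2*0 + -1*-5 = -58
(AB)_{33} = 5*4 + 6*-6 + 4*4 = 0
Tr(AB) = 6 + -58 + 0 = -52

-52


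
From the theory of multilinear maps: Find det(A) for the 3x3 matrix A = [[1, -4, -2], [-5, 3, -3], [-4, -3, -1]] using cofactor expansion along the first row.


Expanding along the first row, det(A) = a11*M_11 - a12*M_12 + a13*M_13, where M_1j is the (1,j) minor.
Minor M_11 = 3*-1 - -3*-3 = -12
Minor M_12 = -5*-1 - -3*-4 = -7
Minor M_13 = -5*-3 - 3*-4 = 27
det = 1*(-12) - -4*(-7) + -2*(27)
    = -12 - 28 + -54
    = -94

-94


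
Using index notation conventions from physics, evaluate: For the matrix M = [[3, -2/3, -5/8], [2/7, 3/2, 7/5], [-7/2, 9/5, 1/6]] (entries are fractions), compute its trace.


The trace is the sum of diagonal entries.
Diagonal: M[1,1] = 3, M[2,2] = 3/2, M[3,3] = 1/6
Tr(M) = 3 + 3/2 + 1/6
Computing step by step:
After adding M[1,1]: 3
After adding M[2,2]: 9/2
After adding M[3,3]: 14/3
Tr(M) = 14/3

14/3


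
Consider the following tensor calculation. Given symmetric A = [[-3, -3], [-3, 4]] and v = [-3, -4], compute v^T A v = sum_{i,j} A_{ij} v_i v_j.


First compute Av:
(Av)_1 = -3*-3 + -3*-4 = 21
(Av)_2 = -3*-3 + 4*-4 = -7
Av = [21, -7]
Then v^T (Av) = -3*21 + -4*-7
= -63 + 28 = -35

-35


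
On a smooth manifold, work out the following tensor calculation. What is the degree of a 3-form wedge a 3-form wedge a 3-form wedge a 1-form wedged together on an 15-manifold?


The degree of a wedge product is the sum of the degrees of the individual forms.
Degrees: 3, 3, 3, 1
Total degree = 3 + 3 + 3 + 1 = 10

10


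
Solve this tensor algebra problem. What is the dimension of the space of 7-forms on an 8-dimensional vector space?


The dimension of the space of p-forms on an n-dimensional space is C(n, p).
n = 8, p = 7
C(8, 7) = 8! / (7! * 1!) = 8

8


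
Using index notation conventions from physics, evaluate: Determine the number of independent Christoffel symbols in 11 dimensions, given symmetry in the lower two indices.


Christoffel symbols Gamma^k_{ij} are symmetric in i,j, so there are d * d(d+1)/2 independent symbols.
d = 11
d(d+1)/2 = 11 * 12 / 2 = 66
Total = 11 * 66 = 726

726


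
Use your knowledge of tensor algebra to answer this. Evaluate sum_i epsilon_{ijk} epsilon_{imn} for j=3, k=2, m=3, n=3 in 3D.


Using the identity: epsilon_{ijk} epsilon_{imn} = delta_{jm} delta_{kn} - delta_{jn} delta_{km}.
delta_{33} = 1
delta_{23} = 0
delta_{33} = 1
delta_{23} = 0
Result = 1 * 0 - 1 * 0 = 0 - 0 = 0

0


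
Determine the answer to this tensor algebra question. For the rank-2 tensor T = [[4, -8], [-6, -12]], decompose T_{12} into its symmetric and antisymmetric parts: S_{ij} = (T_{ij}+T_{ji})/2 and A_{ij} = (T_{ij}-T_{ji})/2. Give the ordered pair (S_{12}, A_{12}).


T_{12} = -8
T_{21} = -6
S_{12} = (-8 + -6)/2 = -14/2 = -7
A_{12} = (-8 - -6)/2 = -2/2 = -1
Check: S + A = -7 + -1 = -8 = T_{12}.

(-7, -1)


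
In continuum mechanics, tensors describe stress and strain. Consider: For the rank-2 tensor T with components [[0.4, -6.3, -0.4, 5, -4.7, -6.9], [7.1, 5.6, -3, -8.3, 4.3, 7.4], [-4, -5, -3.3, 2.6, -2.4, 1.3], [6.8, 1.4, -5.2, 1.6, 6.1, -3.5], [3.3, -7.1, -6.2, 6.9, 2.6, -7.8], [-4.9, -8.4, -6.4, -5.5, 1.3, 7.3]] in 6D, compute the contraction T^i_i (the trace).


The contraction (trace) of a rank-2 tensor is the sum of its diagonal elements.
Diagonal entries: A[1,1] = 0.4, A[2,2] = 5.6, A[3,3] = -3.3, A[4,4] = 1.6, A[5,5] = 2.6, A[6,6] = 7.3
Tr(A) = 0.4 + 5.6 + -3.3 + 1.6 + 2.6 + 7.3 = 14.2

14.2


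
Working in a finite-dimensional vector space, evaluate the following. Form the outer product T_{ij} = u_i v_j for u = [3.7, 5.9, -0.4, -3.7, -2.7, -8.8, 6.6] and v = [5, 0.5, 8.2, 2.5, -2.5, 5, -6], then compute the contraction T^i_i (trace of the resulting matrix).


The outer product gives T_{ij} = u_i v_j.
The trace (contraction) is Tr(T) = sum_i T_{ii} = sum_i u_i v_i.
Diagonal entries:
T_{11} = u_1 * v_1 = 3.7 * 5 = 18.5
T_{22} = u_2 * v_2 = 5.9 * 0.5 = 2.95
T_{33} = u_3 * v_3 = -0.4 * 8.2 = -3.28
T_{44} = u_4 * v_4 = -3.7 * 2.5 = -9.25
T_{55} = u_5 * v_5 = -2.7 * -2.5 = 6.75
T_{66} = u_6 * v_6 = -8.8 * 5 = -44
T_{77} = u_7 * v_7 = 6.6 * -6 = -39.6
Tr(T) = 18.5 + 2.95 + -3.28 + -9.25 + 6.75 + -44 + -39.6 = -67.93

-67.93


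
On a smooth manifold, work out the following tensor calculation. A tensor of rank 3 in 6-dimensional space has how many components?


The number of components of a rank-r tensor in d dimensions is d^r.
Here d = 6 and r = 3.
6^3 = 216

216


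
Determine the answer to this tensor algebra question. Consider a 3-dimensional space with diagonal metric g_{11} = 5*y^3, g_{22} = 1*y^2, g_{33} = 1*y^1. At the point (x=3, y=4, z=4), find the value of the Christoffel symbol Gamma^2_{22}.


For a diagonal metric, Gamma^k_{ij} = (1/2) g^{kk} (dg_{ik}/dx_j + dg_{jk}/dx_i - dg_{ij}/dx_k).
The metric is diagonal, so g_{ab} = 0 for a != b.
At the given point: g_{11} = 320, g_{22} = 16, g_{33} = 4
g^{22} = 1/16
dg_{22}/dx_2 = dg_{22}/dx_2 = 8
dg_{22}/dx_2 = dg_{22}/dx_2 = 8
dg_{22}/dx_2 = dg_{22}/dx_2 = 8
Numerator = 8 + 8 - 8 = 8
Gamma^2_{22} = 8 / (2 * 16) = 1/4

1/4


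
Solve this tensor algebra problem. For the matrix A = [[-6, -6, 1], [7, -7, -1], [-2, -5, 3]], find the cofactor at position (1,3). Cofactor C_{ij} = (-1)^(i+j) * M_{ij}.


To find cofactor C_{13}, delete row 1 and column 3.
The resulting 2x2 submatrix is: [[7, -7], [-2, -5]]
Minor M_{13} = 7*-5 - -7*-2
  = -35 - 14 = -49
Sign = (-1)^(1+3) = (-1)^4 = 1
Cofactor C_{13} = 1 * -49 = -49

-49


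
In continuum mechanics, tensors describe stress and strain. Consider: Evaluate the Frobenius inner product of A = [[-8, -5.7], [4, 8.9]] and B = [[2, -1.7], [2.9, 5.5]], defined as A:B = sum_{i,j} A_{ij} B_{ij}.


A:B = sum over all i,j of A_{ij} * B_{ij}.
Row 1: -8*2=-16, -5.7*-1.7=9.69 => row sum = -6.31
Row 2: 4*2.9=11.6, 8.9*5.5=48.95 => row sum = 60.55
Total = -6.31 + 60.55 = 54.24

54.24


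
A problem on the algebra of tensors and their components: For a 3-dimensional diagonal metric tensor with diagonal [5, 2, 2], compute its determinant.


For a diagonal metric, the determinant is the product of diagonal entries.
Diagonal entries: 5, 2, 2
det(g) = 5 * 2 * 2 = 20

20


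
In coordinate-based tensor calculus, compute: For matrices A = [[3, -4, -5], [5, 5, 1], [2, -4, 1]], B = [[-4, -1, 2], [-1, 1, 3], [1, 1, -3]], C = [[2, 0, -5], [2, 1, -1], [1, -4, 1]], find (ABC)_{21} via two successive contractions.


(ABC)_{21} = sum_m (AB)_{2m} C_{m1}. First compute row 2 of AB.
(AB)_{21} = 5*-4 + 5*-1 + 1*1 = -24
(AB)_{22} = 5*-1 + 5*1 + 1*1 = 1
(AB)_{23} = 5*2 + 5*3 + 1*-3 = 22
Now contract with column 1 of C:
(AB)_{21} * C_{11} = -24 * 2 = -48
(AB)_{22} * C_{21} = 1 * 2 = 2
(AB)_{23} * C_{31} = 22 * 1 = 22
(ABC)_{21} = -48 + 2 + 22 = -24

-24


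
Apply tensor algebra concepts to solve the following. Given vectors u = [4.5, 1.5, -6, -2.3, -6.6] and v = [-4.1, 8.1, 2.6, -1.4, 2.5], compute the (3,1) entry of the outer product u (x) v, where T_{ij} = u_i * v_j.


The outer product entry T_{ij} = u_i * v_j.
We need i=3, j=1.
u_3 = -6, v_1 = -4.1
T_{3,1} = -6 * -4.1 = 24.6

24.6


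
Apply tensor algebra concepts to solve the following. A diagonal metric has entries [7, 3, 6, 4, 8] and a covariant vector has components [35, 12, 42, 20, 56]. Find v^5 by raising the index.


To raise an index with a diagonal metric: v^i = v_i / g_{ii}.
For index 5: v_5 = 56, g_{55} = 8
v^5 = 56 / 8 = 7

7


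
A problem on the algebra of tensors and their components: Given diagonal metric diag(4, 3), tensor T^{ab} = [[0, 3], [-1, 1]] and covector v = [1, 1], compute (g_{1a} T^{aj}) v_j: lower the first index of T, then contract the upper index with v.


Step 1: lower the first index. For a diagonal metric, g_{ia} T^{aj} = g_{ii} T^{ij} (no sum on i).
g_{11} = 4
S_1{}^1 = 4 * T^{11} = 4 * 0 = 0
S_1{}^2 = 4 * T^{12} = 4 * 3 = 12
Step 2: contract S_1{}^j with v_j.
S_1{}^1 * v_1 = 0 * 1 = 0
S_1{}^2 * v_2 = 12 * 1 = 12
Result = 0 + 12 = 12

12


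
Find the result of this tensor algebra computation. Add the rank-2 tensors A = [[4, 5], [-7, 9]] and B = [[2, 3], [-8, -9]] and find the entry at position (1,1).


Tensor addition is component-wise: (A + B)_{ij} = A_{ij} + B_{ij}.
A_{11} = 4
B_{11} = 2
(A + B)_{11} = 4 + 2 = 6

6


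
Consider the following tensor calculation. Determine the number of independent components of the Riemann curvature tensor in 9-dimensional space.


The Riemann tensor in d dimensions has d^2(d^2 - 1)/12 independent components.
d = 9, so d^2 = 81
d^2 - 1 = 80
d^2(d^2 - 1) = 81 * 80 = 6480
Divide by 12: 6480 / 12 = 540

540


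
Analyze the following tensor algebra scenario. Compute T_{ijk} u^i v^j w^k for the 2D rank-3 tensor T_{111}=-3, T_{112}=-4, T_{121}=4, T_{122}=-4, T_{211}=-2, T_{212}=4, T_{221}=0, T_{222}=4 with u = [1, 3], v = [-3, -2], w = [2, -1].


S = sum over i,j,k of T_{ijk} u_i v_j w_k. Expanding all 8 terms:
T_{111}*u_1*v_1*w_1 = -3*1*-3*2 = 18  (running total: 18)
T_{112}*u_1*v_1*w_2 = -4*1*-3*-1 = -12  (running total: 6)
T_{121}*u_1*v_2*w_1 = 4*1*-2*2 = -16  (running total: -10)
T_{122}*u_1*v_2*w_2 = -4*1*-2*-1 = -8  (running total: -18)
T_{211}*u_2*v_1*w_1 = -2*3*-3*2 = 36  (running total: 18)
T_{212}*u_2*v_1*w_2 = 4*3*-3*-1 = 36  (running total: 54)
T_{221}*u_2*v_2*w_1 = 0*3*-2*2 = 0  (running total: 54)
T_{222}*u_2*v_2*w_2 = 4*3*-2*-1 = 24  (running total: 78)
S = 78

78


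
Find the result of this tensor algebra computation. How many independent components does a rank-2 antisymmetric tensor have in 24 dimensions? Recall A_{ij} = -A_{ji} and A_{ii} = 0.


An antisymmetric rank-2 tensor satisfies A_{ij} = -A_{ji}, so diagonal entries are zero.
The independent components are the upper-triangular entries: C(n, 2) = n(n-1)/2.
n = 24
C(24, 2) = 24 * 23 / 2 = 552 / 2 = 276

276


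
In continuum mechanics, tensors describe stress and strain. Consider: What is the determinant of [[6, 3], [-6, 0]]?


For a 2x2 matrix [[a, b], [c, d]], det = a*d - b*c.
a = 6, b = 3, c = -6, d = 0
a*d = 6 * 0 = 0
b*c = 3 * -6 = -18
det = 0 - -18 = 18

18


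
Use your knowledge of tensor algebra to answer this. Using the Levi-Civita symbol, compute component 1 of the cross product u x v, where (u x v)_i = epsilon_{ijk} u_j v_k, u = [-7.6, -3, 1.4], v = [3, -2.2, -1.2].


(u x v)_1 = sum_{j,k} epsilon_{1jk} u_j v_k. Only permutations of (1,2,3) contribute; the two non-zero terms are:
eps_{123} u_2 v_3 = 1 * -3 * -1.2 = 3.6
eps_{132} u_3 v_2 = -1 * 1.4 * -2.2 = 3.08
(u x v)_1 = 6.68

6.68


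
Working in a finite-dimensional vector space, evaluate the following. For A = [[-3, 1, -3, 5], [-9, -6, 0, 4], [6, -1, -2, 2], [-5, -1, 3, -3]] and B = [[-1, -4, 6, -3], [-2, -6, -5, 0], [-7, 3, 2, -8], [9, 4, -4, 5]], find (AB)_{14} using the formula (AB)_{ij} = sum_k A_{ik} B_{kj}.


(AB)_{ij} = sum_k A_{ik} B_{kj}.
For i=1, j=4:
A_{11} * B_{14} = -3 * -3 = 9
A_{12} * B_{24} = 1 * 0 = 0
A_{13} * B_{34} = -3 * -8 = 24
A_{14} * B_{44} = 5 * 5 = 25
Sum = 9 + 0 + 24 + 25 = 58

58


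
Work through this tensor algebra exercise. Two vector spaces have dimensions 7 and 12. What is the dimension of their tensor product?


The dimension of a tensor product is the product of dimensions.
dim(V) = 7, dim(W) = 12
dim(V (x) W) = 7 * 12 = 84

84


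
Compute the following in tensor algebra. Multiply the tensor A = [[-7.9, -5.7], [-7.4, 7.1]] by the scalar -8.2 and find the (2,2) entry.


Scalar multiplication: (cA)_{ij} = c * A_{ij}.
c = -8.2
A_{22} = 7.1
(cA)_{22} = -8.2 * 7.1 = -58.22

-58.22


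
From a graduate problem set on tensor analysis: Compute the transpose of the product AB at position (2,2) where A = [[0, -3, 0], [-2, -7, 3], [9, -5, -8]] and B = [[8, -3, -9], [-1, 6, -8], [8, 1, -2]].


(AB)^T_{ij} = (AB)_{ji} = sum_k A_{jk} B_{ki}.
For i=2, j=2 we need (AB)_{22}:
A_{21} * B_{12} = -2 * -3 = 6
A_{22} * B_{22} = -7 * 6 = -42
A_{23} * B_{32} = 3 * 1 = 3
Sum = 6 + -42 + 3 = -33

-33


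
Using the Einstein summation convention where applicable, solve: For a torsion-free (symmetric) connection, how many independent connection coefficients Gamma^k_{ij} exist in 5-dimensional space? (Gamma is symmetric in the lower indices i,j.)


Christoffel symbols Gamma^k_{ij} are symmetric in i,j, so there are d * d(d+1)/2 independent symbols.
d = 5
d(d+1)/2 = 5 * 6 / 2 = 15
Total = 5 * 15 = 75

75


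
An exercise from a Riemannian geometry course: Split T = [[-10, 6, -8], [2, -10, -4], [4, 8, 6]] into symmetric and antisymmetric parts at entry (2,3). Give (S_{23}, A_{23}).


T_{23} = -4
T_{32} = 8
S_{23} = (-4 + 8)/2 = 4/2 = 2
A_{23} = (-4 - 8)/2 = -12/2 = -6
Check: S + A = 2 + -6 = -4 = T_{23}.

(2, -6)


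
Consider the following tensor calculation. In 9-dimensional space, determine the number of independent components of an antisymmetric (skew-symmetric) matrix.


An antisymmetric rank-2 tensor satisfies A_{ij} = -A_{ji}, so diagonal entries are zero.
The independent components are the upper-triangular entries: C(n, 2) = n(n-1)/2.
n = 9
C(9, 2) = 9 * 8 / 2 = 72 / 2 = 36

36


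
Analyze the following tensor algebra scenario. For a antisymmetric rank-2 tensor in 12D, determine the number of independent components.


A antisymmetric rank-2 tensor in d dimensions has d(d-1)/2 independent components.
d = 12
d(d-1)/2 = 12 * 11 / 2 = 132 / 2 = 66

66


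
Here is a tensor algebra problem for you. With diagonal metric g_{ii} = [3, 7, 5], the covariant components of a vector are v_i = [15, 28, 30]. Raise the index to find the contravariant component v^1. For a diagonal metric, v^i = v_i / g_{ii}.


To raise an index with a diagonal metric: v^i = v_i / g_{ii}.
For index 1: v_1 = 15, g_{11} = 3
v^1 = 15 / 3 = 5

5


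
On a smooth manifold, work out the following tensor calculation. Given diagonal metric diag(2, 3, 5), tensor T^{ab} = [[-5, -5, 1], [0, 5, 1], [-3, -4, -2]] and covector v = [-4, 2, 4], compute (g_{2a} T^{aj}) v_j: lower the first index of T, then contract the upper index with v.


Step 1: lower the first index. For a diagonal metric, g_{ia} T^{aj} = g_{ii} T^{ij} (no sum on i).
g_{22} = 3
S_2{}^1 = 3 * T^{21} = 3 * 0 = 0
S_2{}^2 = 3 * T^{22} = 3 * 5 = 15
S_2{}^3 = 3 * T^{23} = 3 * 1 = 3
Step 2: contract S_2{}^j with v_j.
S_2{}^1 * v_1 = 0 * -4 = 0
S_2{}^2 * v_2 = 15 * 2 = 30
S_2{}^3 * v_3 = 3 * 4 = 12
Result = 0 + 30 + 12 = 42

42


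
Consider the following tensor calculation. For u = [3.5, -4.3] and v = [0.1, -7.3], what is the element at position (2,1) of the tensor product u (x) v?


The outer product entry T_{ij} = u_i * v_j.
We need i=2, j=1.
u_2 = -4.3, v_1 = 0.1
T_{2,1} = -4.3 * 0.1 = -0.43

-0.43


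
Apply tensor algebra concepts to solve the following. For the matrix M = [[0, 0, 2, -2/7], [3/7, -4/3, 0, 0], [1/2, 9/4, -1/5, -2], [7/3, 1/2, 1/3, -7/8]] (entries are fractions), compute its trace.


The trace is the sum of diagonal entries.
Diagonal: M[1,1] = 0, M[2,2] = -4/3, M[3,3] = -1/5, M[4,4] = -7/8
Tr(M) = 0 + -4/3 + -1/5 + -7/8
Computing step by step:
After adding M[1,1]: 0
After adding M[2,2]: -4/3
After adding M[3,3]: -23/15
After adding M[4,4]: -289/120
Tr(M) = -289/120

-289/120


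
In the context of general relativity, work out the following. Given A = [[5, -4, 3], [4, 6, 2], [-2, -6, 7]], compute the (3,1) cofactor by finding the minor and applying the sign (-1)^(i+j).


To find cofactor C_{31}, delete row 3 and column 1.
The resulting 2x2 submatrix is: [[-4, 3], [6, 2]]
Minor M_{31} = -4*2 - 3*6
  = -8 - 18 = -26
Sign = (-1)^(3+1) = (-1)^4 = 1
Cofactor C_{31} = 1 * -26 = -26

-26


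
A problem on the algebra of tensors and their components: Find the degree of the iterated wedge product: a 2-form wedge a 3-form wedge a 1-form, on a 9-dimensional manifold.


The degree of a wedge product is the sum of the degrees of the individual forms.
Degrees: 2, 3, 1
Total degree = 2 + 3 + 1 = 6

6


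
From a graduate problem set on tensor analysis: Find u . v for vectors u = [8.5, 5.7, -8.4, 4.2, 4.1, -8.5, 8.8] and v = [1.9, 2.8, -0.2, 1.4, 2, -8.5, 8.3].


The inner product u . v = sum of u_i * v_i.
Term-by-term: 8.5 * 1.9, 5.7 * 2.8, -8.4 * -0.2, 4.2 * 1.4, 4.1 * 2, -8.5 * -8.5, 8.8 * 8.3
Products: 16.15, 15.96, 1.68, 5.88, 8.2, 72.25, 73.04
Sum = 16.15 + 15.96 + 1.68 + 5.88 + 8.2 + 72.25 + 73.04 = 193.16

193.16


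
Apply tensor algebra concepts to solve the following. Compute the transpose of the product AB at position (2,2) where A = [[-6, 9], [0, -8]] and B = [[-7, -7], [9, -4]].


(AB)^T_{ij} = (AB)_{ji} = sum_k A_{jk} B_{ki}.
For i=2, j=2 we need (AB)_{22}:
A_{21} * B_{12} = 0 * -7 = 0
A_{22} * B_{22} = -8 * -4 = 32
Sum = 0 + 32 = 32

32


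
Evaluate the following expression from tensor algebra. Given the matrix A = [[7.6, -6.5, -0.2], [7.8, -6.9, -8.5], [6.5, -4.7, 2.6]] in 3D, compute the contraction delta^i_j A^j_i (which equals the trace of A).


The contraction (trace) of a rank-2 tensor is the sum of its diagonal elements.
Diagonal entries: A[1,1] = 7.6, A[2,2] = -6.9, A[3,3] = 2.6
Tr(A) = 7.6 + -6.9 + 2.6 = 3.3

3.3


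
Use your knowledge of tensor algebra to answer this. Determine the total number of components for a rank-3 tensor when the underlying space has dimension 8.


The number of components of a rank-r tensor in d dimensions is d^r.
Here d = 8 and r = 3.
8^3 = 512

512


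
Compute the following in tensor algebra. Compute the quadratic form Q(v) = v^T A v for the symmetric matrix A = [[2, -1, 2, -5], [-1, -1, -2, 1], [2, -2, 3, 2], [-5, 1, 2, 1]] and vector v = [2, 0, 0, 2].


First compute Av:
(Av)_1 = 2*2 + -1*0 + 2*0 + -5*2 = -6
(Av)_2 = -1*2 + -1*0 + -2*0 + 1*2 = 0
(Av)_3 = 2*2 + -2*0 + 3*0 + 2*2 = 8
(Av)_4 = -5*2 + 1*0 + 2*0 + 1*2 = -8
Av = [-6, 0, 8, -8]
Then v^T (Av) = 2*-6 + 0*0 + 0*8 + 2*-8
= -12 + 0 + 0 + -16 = -28

-28


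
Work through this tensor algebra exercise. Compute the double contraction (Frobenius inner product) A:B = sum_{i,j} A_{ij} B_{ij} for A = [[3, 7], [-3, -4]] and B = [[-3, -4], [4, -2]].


A:B = sum over all i,j of A_{ij} * B_{ij}.
Row 1: 3*-3=-9, 7*-4=-28 => row sum = -37
Row 2: -3*4=-12, -4*-2=8 => row sum = -4
Total = -37 + -4 = -41

-41


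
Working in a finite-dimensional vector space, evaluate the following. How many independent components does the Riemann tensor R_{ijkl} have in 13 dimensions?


The Riemann tensor in d dimensions has d^2(d^2 - 1)/12 independent components.
d = 13, so d^2 = 169
d^2 - 1 = 168
d^2(d^2 - 1) = 169 * 168 = 28392
Divide by 12: 28392 / 12 = 2366

2366


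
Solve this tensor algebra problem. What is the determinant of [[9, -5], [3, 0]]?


For a 2x2 matrix [[a, b], [c, d]], det = a*d - b*c.
a = 9, b = -5, c = 3, d = 0
a*d = 9 * 0 = 0
b*c = -5 * 3 = -15
det = 0 - -15 = 15

15


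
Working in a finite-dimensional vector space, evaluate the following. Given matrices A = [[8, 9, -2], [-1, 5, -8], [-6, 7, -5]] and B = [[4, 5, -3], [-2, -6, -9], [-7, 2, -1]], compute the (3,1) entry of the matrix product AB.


(AB)_{ij} = sum_k A_{ik} B_{kj}.
For i=3, j=1:
A_{31} * B_{11} = -6 * 4 = -24
A_{32} * B_{21} = 7 * -2 = -14
A_{33} * B_{31} = -5 * -7 = 35
Sum = -24 + -14 + 35 = -3

-3


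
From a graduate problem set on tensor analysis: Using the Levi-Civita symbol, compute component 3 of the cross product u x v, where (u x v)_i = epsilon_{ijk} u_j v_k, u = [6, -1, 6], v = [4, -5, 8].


(u x v)_3 = sum_{j,k} epsilon_{3jk} u_j v_k. Only permutations of (1,2,3) contribute; the two non-zero terms are:
eps_{312} u_1 v_2 = 1 * 6 * -5 = -30
eps_{321} u_2 v_1 = -1 * -1 * 4 = 4
(u x v)_3 = -26

-26


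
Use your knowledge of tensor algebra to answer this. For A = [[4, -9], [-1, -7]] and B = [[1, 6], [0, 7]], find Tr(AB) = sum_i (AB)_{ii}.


Tr(AB) = sum_i (AB)_{ii} where (AB)_{ii} = sum_k A_{ik} B_{ki}.
(AB)_{11} = 4*1 + -9*0 = 4
(AB)_{22} = -1*6 + -7*7 = -55
Tr(AB) = 4 + -55 = -51

-51


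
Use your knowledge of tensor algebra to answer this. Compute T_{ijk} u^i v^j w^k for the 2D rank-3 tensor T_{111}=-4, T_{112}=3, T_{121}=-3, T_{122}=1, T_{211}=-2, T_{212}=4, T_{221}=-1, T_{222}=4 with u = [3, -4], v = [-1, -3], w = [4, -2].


S = sum over i,j,k of T_{ijk} u_i v_j w_k. Expanding all 8 terms:
T_{111}*u_1*v_1*w_1 = -4*3*-1*4 = 48  (running total: 48)
T_{112}*u_1*v_1*w_2 = 3*3*-1*-2 = 18  (running total: 66)
T_{121}*u_1*v_2*w_1 = -3*3*-3*4 = 108  (running total: 174)
T_{122}*u_1*v_2*w_2 = 1*3*-3*-2 = 18  (running total: 192)
T_{211}*u_2*v_1*w_1 = -2*-4*-1*4 = -32  (running total: 160)
T_{212}*u_2*v_1*w_2 = 4*-4*-1*-2 = -32  (running total: 128)
T_{221}*u_2*v_2*w_1 = -1*-4*-3*4 = -48  (running total: 80)
T_{222}*u_2*v_2*w_2 = 4*-4*-3*-2 = -96  (running total: -16)
S = -16

-16


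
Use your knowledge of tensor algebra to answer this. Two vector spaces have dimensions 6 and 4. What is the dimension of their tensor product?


The dimension of a tensor product is the product of dimensions.
dim(V) = 6, dim(W) = 4
dim(V (x) W) = 6 * 4 = 24

24


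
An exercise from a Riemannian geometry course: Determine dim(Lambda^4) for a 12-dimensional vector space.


The dimension of the space of p-forms on an n-dimensional space is C(n, p).
n = 12, p = 4
C(12, 4) = 12! / (4! * 8!) = 495

495


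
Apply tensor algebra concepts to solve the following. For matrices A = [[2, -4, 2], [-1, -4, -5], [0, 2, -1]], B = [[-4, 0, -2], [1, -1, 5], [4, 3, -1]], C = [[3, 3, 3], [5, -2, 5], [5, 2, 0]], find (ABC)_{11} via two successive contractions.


(ABC)_{11} = sum_m (AB)_{1m} C_{m1}. First compute row 1 of AB.
(AB)_{11} = 2*-4 + -4*1 + 2*4 = -4
(AB)_{12} = 2*0 + -4*-1 + 2*3 = 10
(AB)_{13} = 2*-2 + -4*5 + 2*-1 = -26
Now contract with column 1 of C:
(AB)_{11} * C_{11} = -4 * 3 = -12
(AB)_{12} * C_{21} = 10 * 5 = 50
(AB)_{13} * C_{31} = -26 * 5 = -130
(ABC)_{11} = -12 + 50 + -130 = -92

-92


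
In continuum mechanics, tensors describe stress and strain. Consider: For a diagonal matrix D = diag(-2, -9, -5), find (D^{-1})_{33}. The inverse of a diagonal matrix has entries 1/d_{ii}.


For a diagonal matrix, the inverse has entries (D^{-1})_{ii} = 1/d_{ii}.
The diagonal entries are: d_{11} = -2, d_{22} = -9, d_{33} = -5
We need (D^{-1})_{33} = 1/d_{33} = 1/-5 = -1/5

-1/5


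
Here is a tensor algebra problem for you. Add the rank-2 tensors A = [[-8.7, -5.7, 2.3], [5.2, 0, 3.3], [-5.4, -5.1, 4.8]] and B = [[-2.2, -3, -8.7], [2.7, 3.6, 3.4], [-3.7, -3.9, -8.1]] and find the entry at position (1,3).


Tensor addition is component-wise: (A + B)_{ij} = A_{ij} + B_{ij}.
A_{13} = 2.3
B_{13} = -8.7
(A + B)_{13} = 2.3 + -8.7 = -6.4

-6.4


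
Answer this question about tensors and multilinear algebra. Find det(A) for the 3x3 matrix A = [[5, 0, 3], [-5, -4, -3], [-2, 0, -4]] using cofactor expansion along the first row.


Expanding along the first row, det(A) = a11*M_11 - a12*M_12 + a13*M_13, where M_1j is the (1,j) minor.
Minor M_11 = -4*-4 - -3*0 = 16
Minor M_12 = -5*-4 - -3*-2 = 14
Minor M_13 = -5*0 - -4*-2 = -8
det = 5*(16) - 0*(14) + 3*(-8)
    = 80 - 0 + -24
    = 56

56


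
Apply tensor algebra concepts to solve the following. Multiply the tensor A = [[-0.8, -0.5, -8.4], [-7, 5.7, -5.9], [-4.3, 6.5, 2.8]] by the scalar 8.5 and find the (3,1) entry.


Scalar multiplication: (cA)_{ij} = c * A_{ij}.
c = 8.5
A_{31} = -4.3
(cA)_{31} = 8.5 * -4.3 = -36.55

-36.55


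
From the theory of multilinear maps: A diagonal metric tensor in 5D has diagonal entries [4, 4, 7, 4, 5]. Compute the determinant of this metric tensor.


For a diagonal metric, the determinant is the product of diagonal entries.
Diagonal entries: 4, 4, 7, 4, 5
det(g) = 4 * 4 * 7 * 4 * 5 = 2240

2240


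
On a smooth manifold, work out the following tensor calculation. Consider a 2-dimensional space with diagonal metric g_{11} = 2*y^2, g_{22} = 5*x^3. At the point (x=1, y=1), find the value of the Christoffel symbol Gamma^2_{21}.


For a diagonal metric, Gamma^k_{ij} = (1/2) g^{kk} (dg_{ik}/dx_j + dg_{jk}/dx_i - dg_{ij}/dx_k).
The metric is diagonal, so g_{ab} = 0 for a != b.
At the given point: g_{11} = 2, g_{22} = 5
g^{22} = 1/5
dg_{22}/dx_1 = dg_{22}/dx_1 = 15
dg_{12}/dx_2 = 0 (off-diagonal)
dg_{21}/dx_2 = 0 (off-diagonal)
Numerator = 15 + 0 - 0 = 15
Gamma^2_{21} = 15 / (2 * 5) = 3/2

3/2


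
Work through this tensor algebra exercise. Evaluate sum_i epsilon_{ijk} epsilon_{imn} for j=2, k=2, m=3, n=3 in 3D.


Using the identity: epsilon_{ijk} epsilon_{imn} = delta_{jm} delta_{kn} - delta_{jn} delta_{km}.
delta_{23} = 0
delta_{23} = 0
delta_{23} = 0
delta_{23} = 0
Result = 0 * 0 - 0 * 0 = 0 - 0 = 0

0


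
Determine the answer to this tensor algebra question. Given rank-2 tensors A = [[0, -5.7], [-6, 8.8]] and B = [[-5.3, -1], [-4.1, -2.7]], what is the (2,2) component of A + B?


Tensor addition is component-wise: (A + B)_{ij} = A_{ij} + B_{ij}.
A_{22} = 8.8
B_{22} = -2.7
(A + B)_{22} = 8.8 + -2.7 = 6.1

6.1


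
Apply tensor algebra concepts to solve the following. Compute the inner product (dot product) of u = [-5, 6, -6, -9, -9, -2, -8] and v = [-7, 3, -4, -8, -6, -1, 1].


The inner product u . v = sum of u_i * v_i.
Term-by-term: -5 * -7, 6 * 3, -6 * -4, -9 * -8, -9 * -6, -2 * -1, -8 * 1
Products: 35, 18, 24, 72, 54, 2, -8
Sum = 35 + 18 + 24 + 72 + 54 + 2 + -8 = 197

197


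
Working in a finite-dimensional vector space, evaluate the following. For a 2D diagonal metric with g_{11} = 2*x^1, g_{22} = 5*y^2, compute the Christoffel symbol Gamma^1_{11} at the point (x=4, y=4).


For a diagonal metric, Gamma^k_{ij} = (1/2) g^{kk} (dg_{ik}/dx_j + dg_{jk}/dx_i - dg_{ij}/dx_k).
The metric is diagonal, so g_{ab} = 0 for a != b.
At the given point: g_{11} = 8, g_{22} = 80
g^{11} = 1/8
dg_{11}/dx_1 = dg_{11}/dx_1 = 2
dg_{11}/dx_1 = dg_{11}/dx_1 = 2
dg_{11}/dx_1 = dg_{11}/dx_1 = 2
Numerator = 2 + 2 - 2 = 2
Gamma^1_{11} = 2 / (2 * 8) = 1/8

1/8


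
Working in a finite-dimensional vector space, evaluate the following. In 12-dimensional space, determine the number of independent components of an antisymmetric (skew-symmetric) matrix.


An antisymmetric rank-2 tensor satisfies A_{ij} = -A_{ji}, so diagonal entries are zero.
The independent components are the upper-triangular entries: C(n, 2) = n(n-1)/2.
n = 12
C(12, 2) = 12 * 11 / 2 = 132 / 2 = 66

66


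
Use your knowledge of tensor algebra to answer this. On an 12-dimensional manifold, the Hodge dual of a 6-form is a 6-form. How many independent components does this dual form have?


The Hodge dual of a p-form on an n-dimensional manifold is an (n-p)-form.
n = 12, p = 6, so dual degree = 12 - 6 = 6
The number of components is C(n, n-p) = C(12, 6) = 924

924


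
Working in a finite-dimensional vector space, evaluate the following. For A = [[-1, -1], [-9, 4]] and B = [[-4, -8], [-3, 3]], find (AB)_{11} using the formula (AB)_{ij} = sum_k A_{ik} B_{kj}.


(AB)_{ij} = sum_k A_{ik} B_{kj}.
For i=1, j=1:
A_{11} * B_{11} = -1 * -4 = 4
A_{12} * B_{21} = -1 * -3 = 3
Sum = 4 + 3 = 7

7


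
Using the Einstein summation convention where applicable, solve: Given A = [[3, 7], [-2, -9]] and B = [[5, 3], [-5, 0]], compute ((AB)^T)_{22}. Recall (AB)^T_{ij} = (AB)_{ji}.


(AB)^T_{ij} = (AB)_{ji} = sum_k A_{jk} B_{ki}.
For i=2, j=2 we need (AB)_{22}:
A_{21} * B_{12} = -2 * 3 = -6
A_{22} * B_{22} = -9 * 0 = 0
Sum = -6 + 0 = -6

-6


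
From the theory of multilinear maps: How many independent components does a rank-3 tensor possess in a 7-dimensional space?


The number of components of a rank-r tensor in d dimensions is d^r.
Here d = 7 and r = 3.
7^3 = 343

343


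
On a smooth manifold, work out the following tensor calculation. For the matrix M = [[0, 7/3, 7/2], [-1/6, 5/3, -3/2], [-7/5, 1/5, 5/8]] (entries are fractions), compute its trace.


The trace is the sum of diagonal entries.
Diagonal: M[1,1] = 0, M[2,2] = 5/3, M[3,3] = 5/8
Tr(M) = 0 + 5/3 + 5/8
Computing step by step:
After adding M[1,1]: 0
After adding M[2,2]: 5/3
After adding M[3,3]: 55/24
Tr(M) = 55/24

55/24
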